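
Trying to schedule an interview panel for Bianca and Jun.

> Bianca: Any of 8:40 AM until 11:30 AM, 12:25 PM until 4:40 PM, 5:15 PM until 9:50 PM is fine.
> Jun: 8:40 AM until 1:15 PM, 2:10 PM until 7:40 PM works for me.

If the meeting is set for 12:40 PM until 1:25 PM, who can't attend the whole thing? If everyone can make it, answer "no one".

Jun

Bianca: free for 12:40-13:25. Jun: not fully free for 12:40-13:25.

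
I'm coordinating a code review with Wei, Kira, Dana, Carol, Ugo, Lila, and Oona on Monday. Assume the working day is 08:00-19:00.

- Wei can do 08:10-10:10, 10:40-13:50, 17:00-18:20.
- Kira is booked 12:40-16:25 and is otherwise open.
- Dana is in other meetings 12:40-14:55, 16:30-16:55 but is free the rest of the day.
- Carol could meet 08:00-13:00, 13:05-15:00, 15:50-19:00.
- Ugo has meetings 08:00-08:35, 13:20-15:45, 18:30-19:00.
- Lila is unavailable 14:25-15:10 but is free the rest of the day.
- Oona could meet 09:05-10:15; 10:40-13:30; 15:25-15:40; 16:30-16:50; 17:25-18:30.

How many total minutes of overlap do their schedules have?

Wei free: 08:10-10:10, 10:40-13:50, 17:00-18:20.
Kira free: 08:00-12:40, 16:25-19:00 (invert busy blocks within the working day).
Dana free: 08:00-12:40, 14:55-16:30, 16:55-19:00 (invert busy blocks within the working day).
Carol free: 08:00-13:00, 13:05-15:00, 15:50-19:00.
Ugo free: 08:35-13:20, 15:45-18:30 (invert busy blocks within the working day).
Lila free: 08:00-14:25, 15:10-19:00 (invert busy blocks within the working day).
Oona free: 09:05-10:15, 10:40-13:30, 15:25-15:40, 16:30-16:50, 17:25-18:30.
Wei ∩ Kira: 08:10-10:10, 10:40-12:40, 17:00-18:20.
Wei ∩ Kira ∩ Dana: 08:10-10:10, 10:40-12:40, 17:00-18:20.
Wei ∩ Kira ∩ Dana ∩ Carol: 08:10-10:10, 10:40-12:40, 17:00-18:20.
Wei ∩ Kira ∩ Dana ∩ Carol ∩ Ugo: 08:35-10:10, 10:40-12:40, 17:00-18:20.
Wei ∩ Kira ∩ Dana ∩ Carol ∩ Ugo ∩ Lila: 08:35-10:10, 10:40-12:40, 17:00-18:20.
Wei ∩ Kira ∩ Dana ∩ Carol ∩ Ugo ∩ Lila ∩ Oona: 09:05-10:10, 10:40-12:40, 17:25-18:20.
Summing the common windows: 65 + 120 + 55 = 240 minutes.

240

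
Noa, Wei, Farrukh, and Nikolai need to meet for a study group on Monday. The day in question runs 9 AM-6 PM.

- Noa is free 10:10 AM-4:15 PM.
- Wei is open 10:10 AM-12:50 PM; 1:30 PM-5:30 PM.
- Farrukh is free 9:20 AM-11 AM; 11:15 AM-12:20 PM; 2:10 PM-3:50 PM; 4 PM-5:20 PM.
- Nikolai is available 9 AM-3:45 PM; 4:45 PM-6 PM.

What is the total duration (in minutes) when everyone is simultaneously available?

210

Noa ∩ Wei: 10:10-12:50, 13:30-16:15.
Noa ∩ Wei ∩ Farrukh: 10:10-11:00, 11:15-12:20, 14:10-15:50, 16:00-16:15.
Noa ∩ Wei ∩ Farrukh ∩ Nikolai: 10:10-11:00, 11:15-12:20, 14:10-15:45.
Those are the intersection windows.
Summing the common windows: 50 + 65 + 95 = 210 minutes.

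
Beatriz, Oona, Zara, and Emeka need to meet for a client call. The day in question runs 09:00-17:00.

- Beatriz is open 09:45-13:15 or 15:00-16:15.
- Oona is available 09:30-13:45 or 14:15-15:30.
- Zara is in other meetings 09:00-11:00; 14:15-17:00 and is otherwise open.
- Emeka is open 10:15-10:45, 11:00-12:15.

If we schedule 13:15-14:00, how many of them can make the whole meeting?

Beatriz free: 09:45-13:15, 15:00-16:15.
Oona free: 09:30-13:45, 14:15-15:30.
Zara free: 11:00-14:15 (invert busy blocks within the working day).
Emeka free: 10:15-10:45, 11:00-12:15.
Zara can make the full 13:15-14:00 slot — that's 1.

1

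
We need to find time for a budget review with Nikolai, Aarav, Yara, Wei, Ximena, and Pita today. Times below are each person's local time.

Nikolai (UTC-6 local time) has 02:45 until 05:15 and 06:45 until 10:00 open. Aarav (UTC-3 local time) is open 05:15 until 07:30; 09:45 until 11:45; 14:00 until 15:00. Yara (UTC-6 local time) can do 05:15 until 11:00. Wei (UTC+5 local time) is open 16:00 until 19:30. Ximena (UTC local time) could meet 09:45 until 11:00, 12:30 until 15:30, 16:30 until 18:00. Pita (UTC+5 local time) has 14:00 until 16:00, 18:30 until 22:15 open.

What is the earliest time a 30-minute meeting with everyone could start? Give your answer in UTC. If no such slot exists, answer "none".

13:30

Nikolai in UTC: 08:45-11:15, 12:45-16:00 (add 6h to convert from UTC-6).
Aarav in UTC: 08:15-10:30, 12:45-14:45, 17:00-18:00 (add 3h to convert from UTC-3).
Yara in UTC: 11:15-17:00 (add 6h to convert from UTC-6).
Wei in UTC: 11:00-14:30 (subtract 5h to convert from UTC+5).
Ximena in UTC: 09:45-11:00, 12:30-15:30, 16:30-18:00.
Pita in UTC: 09:00-11:00, 13:30-17:15 (subtract 5h to convert from UTC+5).
Nikolai ∩ Aarav: 08:45-10:30, 12:45-14:45.
Nikolai ∩ Aarav ∩ Yara: 12:45-14:45.
Nikolai ∩ Aarav ∩ Yara ∩ Wei: 12:45-14:30.
Nikolai ∩ Aarav ∩ Yara ∩ Wei ∩ Ximena: 12:45-14:30.
Nikolai ∩ Aarav ∩ Yara ∩ Wei ∩ Ximena ∩ Pita: 13:30-14:30.
Those are the intersection windows.
The first common window of at least 30 minutes is 13:30-14:30, so the earliest start is 13:30.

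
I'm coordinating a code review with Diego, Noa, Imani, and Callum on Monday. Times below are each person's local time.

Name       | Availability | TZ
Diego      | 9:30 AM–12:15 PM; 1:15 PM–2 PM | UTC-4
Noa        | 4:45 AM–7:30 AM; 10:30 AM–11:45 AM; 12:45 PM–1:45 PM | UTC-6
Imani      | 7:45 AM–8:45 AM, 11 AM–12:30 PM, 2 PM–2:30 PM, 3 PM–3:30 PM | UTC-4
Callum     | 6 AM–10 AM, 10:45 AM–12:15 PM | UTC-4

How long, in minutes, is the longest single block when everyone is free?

0

Diego in UTC: 13:30-16:15, 17:15-18:00 (add 4h to convert from UTC-4).
Noa in UTC: 10:45-13:30, 16:30-17:45, 18:45-19:45 (add 6h to convert from UTC-6).
Imani in UTC: 11:45-12:45, 15:00-16:30, 18:00-18:30, 19:00-19:30 (add 4h to convert from UTC-4).
Callum in UTC: 10:00-14:00, 14:45-16:15 (add 4h to convert from UTC-4).
Diego ∩ Noa: 17:15-17:45.
Diego ∩ Noa ∩ Imani: ∅.
Diego ∩ Noa ∩ Imani ∩ Callum: ∅.
There is no time when everyone is free.
No common window exists, so the longest block is 0 minutes.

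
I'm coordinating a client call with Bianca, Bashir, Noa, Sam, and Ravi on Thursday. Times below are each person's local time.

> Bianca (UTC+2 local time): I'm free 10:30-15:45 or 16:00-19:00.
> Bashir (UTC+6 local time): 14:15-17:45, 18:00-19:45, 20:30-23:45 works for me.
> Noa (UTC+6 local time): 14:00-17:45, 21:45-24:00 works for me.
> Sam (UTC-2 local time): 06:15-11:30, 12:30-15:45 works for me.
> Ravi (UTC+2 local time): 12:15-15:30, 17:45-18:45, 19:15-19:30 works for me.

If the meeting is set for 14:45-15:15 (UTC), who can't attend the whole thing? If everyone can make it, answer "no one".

Noa, Ravi

Bianca in UTC: 08:30-13:45, 14:00-17:00 (subtract 2h to convert from UTC+2).
Bashir in UTC: 08:15-11:45, 12:00-13:45, 14:30-17:45 (subtract 6h to convert from UTC+6).
Noa in UTC: 08:00-11:45, 15:45-18:00 (subtract 6h to convert from UTC+6).
Sam in UTC: 08:15-13:30, 14:30-17:45 (add 2h to convert from UTC-2).
Ravi in UTC: 10:15-13:30, 15:45-16:45, 17:15-17:30 (subtract 2h to convert from UTC+2).
Bianca: free for 14:45-15:15. Bashir: free for 14:45-15:15. Noa: not fully free for 14:45-15:15. Sam: free for 14:45-15:15. Ravi: not fully free for 14:45-15:15.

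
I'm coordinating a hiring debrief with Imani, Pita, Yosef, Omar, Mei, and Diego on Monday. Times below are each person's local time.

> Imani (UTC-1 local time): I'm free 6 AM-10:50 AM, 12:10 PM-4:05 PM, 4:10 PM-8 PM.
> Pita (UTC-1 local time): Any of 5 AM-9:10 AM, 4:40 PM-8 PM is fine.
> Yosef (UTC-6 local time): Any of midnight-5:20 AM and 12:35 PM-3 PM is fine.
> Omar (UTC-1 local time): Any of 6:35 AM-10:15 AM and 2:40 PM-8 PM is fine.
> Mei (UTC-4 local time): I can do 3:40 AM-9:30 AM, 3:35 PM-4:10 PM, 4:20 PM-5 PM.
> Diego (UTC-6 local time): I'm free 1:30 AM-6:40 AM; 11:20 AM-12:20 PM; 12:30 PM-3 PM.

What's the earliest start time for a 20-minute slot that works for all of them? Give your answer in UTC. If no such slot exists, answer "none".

07:40

Imani in UTC: 07:00-11:50, 13:10-17:05, 17:10-21:00 (add 1h to convert from UTC-1).
Pita in UTC: 06:00-10:10, 17:40-21:00 (add 1h to convert from UTC-1).
Yosef in UTC: 06:00-11:20, 18:35-21:00 (add 6h to convert from UTC-6).
Omar in UTC: 07:35-11:15, 15:40-21:00 (add 1h to convert from UTC-1).
Mei in UTC: 07:40-13:30, 19:35-20:10, 20:20-21:00 (add 4h to convert from UTC-4).
Diego in UTC: 07:30-12:40, 17:20-18:20, 18:30-21:00 (add 6h to convert from UTC-6).
Imani ∩ Pita: 07:00-10:10, 17:40-21:00.
Imani ∩ Pita ∩ Yosef: 07:00-10:10, 18:35-21:00.
Imani ∩ Pita ∩ Yosef ∩ Omar: 07:35-10:10, 18:35-21:00.
Imani ∩ Pita ∩ Yosef ∩ Omar ∩ Mei: 07:40-10:10, 19:35-20:10, 20:20-21:00.
Imani ∩ Pita ∩ Yosef ∩ Omar ∩ Mei ∩ Diego: 07:40-10:10, 19:35-20:10, 20:20-21:00.
The first common window of at least 20 minutes is 07:40-10:10, so the earliest start is 07:40.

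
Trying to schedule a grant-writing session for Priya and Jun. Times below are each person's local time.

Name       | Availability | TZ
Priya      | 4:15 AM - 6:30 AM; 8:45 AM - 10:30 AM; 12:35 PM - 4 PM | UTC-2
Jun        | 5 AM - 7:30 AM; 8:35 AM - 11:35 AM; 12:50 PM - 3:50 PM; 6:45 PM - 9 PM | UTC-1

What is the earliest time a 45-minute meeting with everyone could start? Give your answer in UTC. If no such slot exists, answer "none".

06:15

Priya in UTC: 06:15-08:30, 10:45-12:30, 14:35-18:00 (add 2h to convert from UTC-2).
Jun in UTC: 06:00-08:30, 09:35-12:35, 13:50-16:50, 19:45-22:00 (add 1h to convert from UTC-1).
Priya ∩ Jun: 06:15-08:30, 10:45-12:30, 14:35-16:50.
So the common availability across everyone is 06:15-08:30, 10:45-12:30, 14:35-16:50.
The first common window of at least 45 minutes is 06:15-08:30, so the earliest start is 06:15.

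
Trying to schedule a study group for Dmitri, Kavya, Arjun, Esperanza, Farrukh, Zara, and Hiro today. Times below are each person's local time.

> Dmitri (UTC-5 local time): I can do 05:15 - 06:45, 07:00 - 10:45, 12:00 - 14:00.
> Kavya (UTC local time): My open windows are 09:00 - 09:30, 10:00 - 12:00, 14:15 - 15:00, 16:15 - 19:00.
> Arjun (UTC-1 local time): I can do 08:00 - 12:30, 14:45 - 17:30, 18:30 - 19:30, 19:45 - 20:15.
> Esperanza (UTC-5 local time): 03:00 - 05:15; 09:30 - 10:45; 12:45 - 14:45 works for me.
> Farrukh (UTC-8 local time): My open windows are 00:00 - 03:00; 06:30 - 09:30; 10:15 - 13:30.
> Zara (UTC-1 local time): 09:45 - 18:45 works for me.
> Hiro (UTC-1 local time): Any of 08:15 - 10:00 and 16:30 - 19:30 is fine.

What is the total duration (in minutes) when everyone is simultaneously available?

15

Dmitri in UTC: 10:15-11:45, 12:00-15:45, 17:00-19:00 (add 5h to convert from UTC-5).
Kavya in UTC: 09:00-09:30, 10:00-12:00, 14:15-15:00, 16:15-19:00.
Arjun in UTC: 09:00-13:30, 15:45-18:30, 19:30-20:30, 20:45-21:15 (add 1h to convert from UTC-1).
Esperanza in UTC: 08:00-10:15, 14:30-15:45, 17:45-19:45 (add 5h to convert from UTC-5).
Farrukh in UTC: 08:00-11:00, 14:30-17:30, 18:15-21:30 (add 8h to convert from UTC-8).
Zara in UTC: 10:45-19:45 (add 1h to convert from UTC-1).
Hiro in UTC: 09:15-11:00, 17:30-20:30 (add 1h to convert from UTC-1).
Dmitri ∩ Kavya: 10:15-11:45, 14:15-15:00, 17:00-19:00.
Dmitri ∩ Kavya ∩ Arjun: 10:15-11:45, 17:00-18:30.
Dmitri ∩ Kavya ∩ Arjun ∩ Esperanza: 17:45-18:30.
Dmitri ∩ Kavya ∩ Arjun ∩ Esperanza ∩ Farrukh: 18:15-18:30.
Dmitri ∩ Kavya ∩ Arjun ∩ Esperanza ∩ Farrukh ∩ Zara: 18:15-18:30.
Dmitri ∩ Kavya ∩ Arjun ∩ Esperanza ∩ Farrukh ∩ Zara ∩ Hiro: 18:15-18:30.
So the common availability across everyone is 18:15-18:30.
That's a single block of 15 minutes.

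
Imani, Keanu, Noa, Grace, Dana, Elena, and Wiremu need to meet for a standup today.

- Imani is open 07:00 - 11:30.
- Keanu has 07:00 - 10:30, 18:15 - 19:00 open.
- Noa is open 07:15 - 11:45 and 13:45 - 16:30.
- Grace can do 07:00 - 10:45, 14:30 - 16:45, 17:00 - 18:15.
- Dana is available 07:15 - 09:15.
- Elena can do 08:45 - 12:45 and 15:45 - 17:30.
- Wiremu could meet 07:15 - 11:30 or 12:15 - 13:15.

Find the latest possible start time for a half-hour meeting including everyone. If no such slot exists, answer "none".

Imani ∩ Keanu: 07:00-10:30.
Imani ∩ Keanu ∩ Noa: 07:15-10:30.
Imani ∩ Keanu ∩ Noa ∩ Grace: 07:15-10:30.
Imani ∩ Keanu ∩ Noa ∩ Grace ∩ Dana: 07:15-09:15.
Imani ∩ Keanu ∩ Noa ∩ Grace ∩ Dana ∩ Elena: 08:45-09:15.
Imani ∩ Keanu ∩ Noa ∩ Grace ∩ Dana ∩ Elena ∩ Wiremu: 08:45-09:15.
Those are the intersection windows.
The last common window of at least 30 minutes is 08:45-09:15; a 30-minute meeting can start as late as 08:45 and still end by 09:15.

08:45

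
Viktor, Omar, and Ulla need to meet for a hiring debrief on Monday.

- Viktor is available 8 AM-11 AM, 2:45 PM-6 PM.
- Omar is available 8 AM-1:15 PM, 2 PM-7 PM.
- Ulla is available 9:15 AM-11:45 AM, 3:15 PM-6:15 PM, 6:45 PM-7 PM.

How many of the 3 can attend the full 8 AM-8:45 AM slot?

Viktor and Omar can make the full 08:00-08:45 slot — that's 2.

2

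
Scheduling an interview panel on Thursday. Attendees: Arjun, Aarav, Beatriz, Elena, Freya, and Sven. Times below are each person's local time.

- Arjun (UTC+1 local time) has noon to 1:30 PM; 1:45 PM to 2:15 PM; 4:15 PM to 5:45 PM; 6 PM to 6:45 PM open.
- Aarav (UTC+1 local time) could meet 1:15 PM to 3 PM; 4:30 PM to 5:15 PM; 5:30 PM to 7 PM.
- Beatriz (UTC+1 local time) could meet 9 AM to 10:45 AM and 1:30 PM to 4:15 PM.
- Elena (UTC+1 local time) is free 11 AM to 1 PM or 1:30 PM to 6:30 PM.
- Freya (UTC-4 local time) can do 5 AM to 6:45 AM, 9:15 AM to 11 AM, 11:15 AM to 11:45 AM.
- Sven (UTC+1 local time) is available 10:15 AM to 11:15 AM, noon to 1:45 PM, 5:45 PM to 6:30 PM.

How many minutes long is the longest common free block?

Arjun in UTC: 11:00-12:30, 12:45-13:15, 15:15-16:45, 17:00-17:45 (subtract 1h to convert from UTC+1).
Aarav in UTC: 12:15-14:00, 15:30-16:15, 16:30-18:00 (subtract 1h to convert from UTC+1).
Beatriz in UTC: 08:00-09:45, 12:30-15:15 (subtract 1h to convert from UTC+1).
Elena in UTC: 10:00-12:00, 12:30-17:30 (subtract 1h to convert from UTC+1).
Freya in UTC: 09:00-10:45, 13:15-15:00, 15:15-15:45 (add 4h to convert from UTC-4).
Sven in UTC: 09:15-10:15, 11:00-12:45, 16:45-17:30 (subtract 1h to convert from UTC+1).
Arjun ∩ Aarav: 12:15-12:30, 12:45-13:15, 15:30-16:15, 16:30-16:45, 17:00-17:45.
Arjun ∩ Aarav ∩ Beatriz: 12:45-13:15.
Arjun ∩ Aarav ∩ Beatriz ∩ Elena: 12:45-13:15.
Arjun ∩ Aarav ∩ Beatriz ∩ Elena ∩ Freya: ∅.
Arjun ∩ Aarav ∩ Beatriz ∩ Elena ∩ Freya ∩ Sven: ∅.
There is no time when everyone is free.
No common window exists, so the longest block is 0 minutes.

0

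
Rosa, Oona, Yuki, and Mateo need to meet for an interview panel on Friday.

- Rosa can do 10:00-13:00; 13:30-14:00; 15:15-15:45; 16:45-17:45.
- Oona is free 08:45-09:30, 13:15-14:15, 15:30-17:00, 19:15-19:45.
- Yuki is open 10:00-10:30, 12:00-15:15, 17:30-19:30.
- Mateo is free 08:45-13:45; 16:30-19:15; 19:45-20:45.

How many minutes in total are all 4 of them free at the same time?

15

Rosa ∩ Oona: 13:30-14:00, 15:30-15:45, 16:45-17:00.
Rosa ∩ Oona ∩ Yuki: 13:30-14:00.
Rosa ∩ Oona ∩ Yuki ∩ Mateo: 13:30-13:45.
That's a single block of 15 minutes.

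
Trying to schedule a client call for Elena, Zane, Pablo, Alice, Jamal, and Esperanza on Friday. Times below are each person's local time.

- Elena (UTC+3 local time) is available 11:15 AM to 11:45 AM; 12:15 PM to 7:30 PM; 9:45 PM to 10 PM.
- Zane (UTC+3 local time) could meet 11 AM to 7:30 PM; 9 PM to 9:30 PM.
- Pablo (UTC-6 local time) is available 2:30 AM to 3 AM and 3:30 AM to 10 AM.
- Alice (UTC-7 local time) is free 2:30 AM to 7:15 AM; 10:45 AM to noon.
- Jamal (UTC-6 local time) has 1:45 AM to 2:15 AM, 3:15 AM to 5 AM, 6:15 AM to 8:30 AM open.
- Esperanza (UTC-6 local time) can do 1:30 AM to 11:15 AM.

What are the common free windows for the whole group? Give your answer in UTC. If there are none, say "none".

09:30-11:00, 12:15-14:15

Elena in UTC: 08:15-08:45, 09:15-16:30, 18:45-19:00 (subtract 3h to convert from UTC+3).
Zane in UTC: 08:00-16:30, 18:00-18:30 (subtract 3h to convert from UTC+3).
Pablo in UTC: 08:30-09:00, 09:30-16:00 (add 6h to convert from UTC-6).
Alice in UTC: 09:30-14:15, 17:45-19:00 (add 7h to convert from UTC-7).
Jamal in UTC: 07:45-08:15, 09:15-11:00, 12:15-14:30 (add 6h to convert from UTC-6).
Esperanza in UTC: 07:30-17:15 (add 6h to convert from UTC-6).
Elena ∩ Zane: 08:15-08:45, 09:15-16:30.
Elena ∩ Zane ∩ Pablo: 08:30-08:45, 09:30-16:00.
Elena ∩ Zane ∩ Pablo ∩ Alice: 09:30-14:15.
Elena ∩ Zane ∩ Pablo ∩ Alice ∩ Jamal: 09:30-11:00, 12:15-14:15.
Elena ∩ Zane ∩ Pablo ∩ Alice ∩ Jamal ∩ Esperanza: 09:30-11:00, 12:15-14:15.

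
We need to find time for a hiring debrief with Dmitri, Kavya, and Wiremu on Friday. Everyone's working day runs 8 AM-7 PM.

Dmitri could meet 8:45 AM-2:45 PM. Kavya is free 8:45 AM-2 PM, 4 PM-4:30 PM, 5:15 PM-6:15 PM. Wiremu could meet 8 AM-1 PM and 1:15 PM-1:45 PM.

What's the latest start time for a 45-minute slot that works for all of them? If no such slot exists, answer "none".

Dmitri ∩ Kavya: 08:45-14:00.
Dmitri ∩ Kavya ∩ Wiremu: 08:45-13:00, 13:15-13:45.
The last common window of at least 45 minutes is 08:45-13:00; a 45-minute meeting can start as late as 12:15 and still end by 13:00.

12:15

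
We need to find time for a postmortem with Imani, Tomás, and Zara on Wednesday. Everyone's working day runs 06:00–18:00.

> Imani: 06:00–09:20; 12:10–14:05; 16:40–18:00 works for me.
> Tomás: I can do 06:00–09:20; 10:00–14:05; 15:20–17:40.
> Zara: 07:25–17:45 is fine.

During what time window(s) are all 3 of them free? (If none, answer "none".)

Imani ∩ Tomás: 06:00-09:20, 12:10-14:05, 16:40-17:40.
Imani ∩ Tomás ∩ Zara: 07:25-09:20, 12:10-14:05, 16:40-17:40.
Those are the intersection windows.

07:25-09:20, 12:10-14:05, 16:40-17:40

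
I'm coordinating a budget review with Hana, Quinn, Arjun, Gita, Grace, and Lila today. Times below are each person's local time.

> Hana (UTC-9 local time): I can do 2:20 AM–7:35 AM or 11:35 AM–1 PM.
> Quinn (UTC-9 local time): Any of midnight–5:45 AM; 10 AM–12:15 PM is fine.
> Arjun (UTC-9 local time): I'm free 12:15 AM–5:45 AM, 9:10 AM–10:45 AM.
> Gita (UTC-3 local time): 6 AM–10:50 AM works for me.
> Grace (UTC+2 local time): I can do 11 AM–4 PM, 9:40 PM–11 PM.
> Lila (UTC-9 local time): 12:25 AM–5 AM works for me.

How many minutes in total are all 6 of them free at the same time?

Hana in UTC: 11:20-16:35, 20:35-22:00 (add 9h to convert from UTC-9).
Quinn in UTC: 09:00-14:45, 19:00-21:15 (add 9h to convert from UTC-9).
Arjun in UTC: 09:15-14:45, 18:10-19:45 (add 9h to convert from UTC-9).
Gita in UTC: 09:00-13:50 (add 3h to convert from UTC-3).
Grace in UTC: 09:00-14:00, 19:40-21:00 (subtract 2h to convert from UTC+2).
Lila in UTC: 09:25-14:00 (add 9h to convert from UTC-9).
Hana ∩ Quinn: 11:20-14:45, 20:35-21:15.
Hana ∩ Quinn ∩ Arjun: 11:20-14:45.
Hana ∩ Quinn ∩ Arjun ∩ Gita: 11:20-13:50.
Hana ∩ Quinn ∩ Arjun ∩ Gita ∩ Grace: 11:20-13:50.
Hana ∩ Quinn ∩ Arjun ∩ Gita ∩ Grace ∩ Lila: 11:20-13:50.
That's a single block of 150 minutes.

150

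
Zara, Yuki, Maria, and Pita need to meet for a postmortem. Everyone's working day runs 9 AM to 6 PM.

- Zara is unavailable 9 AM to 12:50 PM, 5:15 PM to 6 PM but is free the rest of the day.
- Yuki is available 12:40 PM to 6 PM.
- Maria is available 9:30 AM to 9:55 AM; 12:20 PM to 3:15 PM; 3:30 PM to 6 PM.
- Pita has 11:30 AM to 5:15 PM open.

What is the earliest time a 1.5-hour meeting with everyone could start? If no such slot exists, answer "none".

Zara free: 12:50-17:15 (invert busy blocks within the working day).
Yuki free: 12:40-18:00.
Maria free: 09:30-09:55, 12:20-15:15, 15:30-18:00.
Pita free: 11:30-17:15.
Zara ∩ Yuki: 12:50-17:15.
Zara ∩ Yuki ∩ Maria: 12:50-15:15, 15:30-17:15.
Zara ∩ Yuki ∩ Maria ∩ Pita: 12:50-15:15, 15:30-17:15.
Those are the intersection windows.
The first common window of at least 90 minutes is 12:50-15:15, so the earliest start is 12:50.

12:50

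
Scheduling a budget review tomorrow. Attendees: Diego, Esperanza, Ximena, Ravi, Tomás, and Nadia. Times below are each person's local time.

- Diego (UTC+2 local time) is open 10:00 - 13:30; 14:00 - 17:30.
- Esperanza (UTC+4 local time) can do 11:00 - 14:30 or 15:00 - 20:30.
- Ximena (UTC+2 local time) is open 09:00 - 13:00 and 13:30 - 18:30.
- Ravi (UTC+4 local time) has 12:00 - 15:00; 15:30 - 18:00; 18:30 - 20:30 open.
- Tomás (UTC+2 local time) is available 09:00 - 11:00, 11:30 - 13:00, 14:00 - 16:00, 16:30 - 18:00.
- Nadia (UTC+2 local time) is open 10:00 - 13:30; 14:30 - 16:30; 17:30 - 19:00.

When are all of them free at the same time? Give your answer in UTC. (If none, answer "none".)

08:00-09:00, 09:30-10:30, 12:30-14:00

Diego in UTC: 08:00-11:30, 12:00-15:30 (subtract 2h to convert from UTC+2).
Esperanza in UTC: 07:00-10:30, 11:00-16:30 (subtract 4h to convert from UTC+4).
Ximena in UTC: 07:00-11:00, 11:30-16:30 (subtract 2h to convert from UTC+2).
Ravi in UTC: 08:00-11:00, 11:30-14:00, 14:30-16:30 (subtract 4h to convert from UTC+4).
Tomás in UTC: 07:00-09:00, 09:30-11:00, 12:00-14:00, 14:30-16:00 (subtract 2h to convert from UTC+2).
Nadia in UTC: 08:00-11:30, 12:30-14:30, 15:30-17:00 (subtract 2h to convert from UTC+2).
Diego ∩ Esperanza: 08:00-10:30, 11:00-11:30, 12:00-15:30.
Diego ∩ Esperanza ∩ Ximena: 08:00-10:30, 12:00-15:30.
Diego ∩ Esperanza ∩ Ximena ∩ Ravi: 08:00-10:30, 12:00-14:00, 14:30-15:30.
Diego ∩ Esperanza ∩ Ximena ∩ Ravi ∩ Tomás: 08:00-09:00, 09:30-10:30, 12:00-14:00, 14:30-15:30.
Diego ∩ Esperanza ∩ Ximena ∩ Ravi ∩ Tomás ∩ Nadia: 08:00-09:00, 09:30-10:30, 12:30-14:00.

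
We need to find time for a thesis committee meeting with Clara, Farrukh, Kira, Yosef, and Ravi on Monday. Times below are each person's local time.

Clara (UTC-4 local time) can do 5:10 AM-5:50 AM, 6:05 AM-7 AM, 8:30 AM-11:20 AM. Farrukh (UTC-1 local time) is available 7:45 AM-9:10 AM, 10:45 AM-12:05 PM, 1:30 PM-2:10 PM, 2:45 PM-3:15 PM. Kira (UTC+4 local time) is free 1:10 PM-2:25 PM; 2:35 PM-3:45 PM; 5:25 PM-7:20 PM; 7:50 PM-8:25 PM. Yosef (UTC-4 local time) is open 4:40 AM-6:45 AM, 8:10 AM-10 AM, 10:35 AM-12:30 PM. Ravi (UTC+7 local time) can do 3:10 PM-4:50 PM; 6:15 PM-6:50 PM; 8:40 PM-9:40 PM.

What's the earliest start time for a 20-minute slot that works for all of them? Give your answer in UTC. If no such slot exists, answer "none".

09:10

Clara in UTC: 09:10-09:50, 10:05-11:00, 12:30-15:20 (add 4h to convert from UTC-4).
Farrukh in UTC: 08:45-10:10, 11:45-13:05, 14:30-15:10, 15:45-16:15 (add 1h to convert from UTC-1).
Kira in UTC: 09:10-10:25, 10:35-11:45, 13:25-15:20, 15:50-16:25 (subtract 4h to convert from UTC+4).
Yosef in UTC: 08:40-10:45, 12:10-14:00, 14:35-16:30 (add 4h to convert from UTC-4).
Ravi in UTC: 08:10-09:50, 11:15-11:50, 13:40-14:40 (subtract 7h to convert from UTC+7).
Clara ∩ Farrukh: 09:10-09:50, 10:05-10:10, 12:30-13:05, 14:30-15:10.
Clara ∩ Farrukh ∩ Kira: 09:10-09:50, 10:05-10:10, 14:30-15:10.
Clara ∩ Farrukh ∩ Kira ∩ Yosef: 09:10-09:50, 10:05-10:10, 14:35-15:10.
Clara ∩ Farrukh ∩ Kira ∩ Yosef ∩ Ravi: 09:10-09:50, 14:35-14:40.
Those are the intersection windows.
The first common window of at least 20 minutes is 09:10-09:50, so the earliest start is 09:10.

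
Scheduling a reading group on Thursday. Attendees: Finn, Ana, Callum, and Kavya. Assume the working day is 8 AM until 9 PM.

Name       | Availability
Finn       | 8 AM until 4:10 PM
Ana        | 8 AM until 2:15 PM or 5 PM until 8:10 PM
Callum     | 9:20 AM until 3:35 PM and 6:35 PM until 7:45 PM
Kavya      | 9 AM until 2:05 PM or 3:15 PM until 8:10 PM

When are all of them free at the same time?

09:20-14:05

Finn ∩ Ana: 08:00-14:15.
Finn ∩ Ana ∩ Callum: 09:20-14:15.
Finn ∩ Ana ∩ Callum ∩ Kavya: 09:20-14:05.
So the common availability across everyone is 09:20-14:05.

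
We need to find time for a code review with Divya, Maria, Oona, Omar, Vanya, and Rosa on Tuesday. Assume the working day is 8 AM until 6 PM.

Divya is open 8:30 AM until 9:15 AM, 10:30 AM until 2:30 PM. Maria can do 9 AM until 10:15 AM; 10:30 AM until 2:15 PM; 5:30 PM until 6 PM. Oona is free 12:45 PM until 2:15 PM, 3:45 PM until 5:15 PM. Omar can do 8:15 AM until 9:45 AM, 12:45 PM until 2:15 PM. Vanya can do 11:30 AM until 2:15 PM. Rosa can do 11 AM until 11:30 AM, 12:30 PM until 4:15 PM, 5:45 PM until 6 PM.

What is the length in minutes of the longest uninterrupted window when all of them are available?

Divya ∩ Maria: 09:00-09:15, 10:30-14:15.
Divya ∩ Maria ∩ Oona: 12:45-14:15.
Divya ∩ Maria ∩ Oona ∩ Omar: 12:45-14:15.
Divya ∩ Maria ∩ Oona ∩ Omar ∩ Vanya: 12:45-14:15.
Divya ∩ Maria ∩ Oona ∩ Omar ∩ Vanya ∩ Rosa: 12:45-14:15.
The longest is 12:45-14:15 at 90 minutes.

90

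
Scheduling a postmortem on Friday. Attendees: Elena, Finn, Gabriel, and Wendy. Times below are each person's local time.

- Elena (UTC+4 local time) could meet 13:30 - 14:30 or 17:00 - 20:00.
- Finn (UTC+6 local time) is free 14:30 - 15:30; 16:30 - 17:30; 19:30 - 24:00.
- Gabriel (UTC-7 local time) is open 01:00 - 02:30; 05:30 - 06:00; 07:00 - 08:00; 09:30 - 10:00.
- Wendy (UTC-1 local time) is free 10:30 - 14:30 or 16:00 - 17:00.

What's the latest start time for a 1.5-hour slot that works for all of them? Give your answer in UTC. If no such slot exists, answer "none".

none

Elena in UTC: 09:30-10:30, 13:00-16:00 (subtract 4h to convert from UTC+4).
Finn in UTC: 08:30-09:30, 10:30-11:30, 13:30-18:00 (subtract 6h to convert from UTC+6).
Gabriel in UTC: 08:00-09:30, 12:30-13:00, 14:00-15:00, 16:30-17:00 (add 7h to convert from UTC-7).
Wendy in UTC: 11:30-15:30, 17:00-18:00 (add 1h to convert from UTC-1).
Elena ∩ Finn: 13:30-16:00.
Elena ∩ Finn ∩ Gabriel: 14:00-15:00.
Elena ∩ Finn ∩ Gabriel ∩ Wendy: 14:00-15:00.
No common window is at least 90 minutes long.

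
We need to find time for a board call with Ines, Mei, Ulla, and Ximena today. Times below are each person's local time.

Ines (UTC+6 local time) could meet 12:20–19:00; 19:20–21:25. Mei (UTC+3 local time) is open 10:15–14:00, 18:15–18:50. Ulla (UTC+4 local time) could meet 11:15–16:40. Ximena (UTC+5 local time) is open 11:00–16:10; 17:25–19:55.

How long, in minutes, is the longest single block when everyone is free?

225

Ines in UTC: 06:20-13:00, 13:20-15:25 (subtract 6h to convert from UTC+6).
Mei in UTC: 07:15-11:00, 15:15-15:50 (subtract 3h to convert from UTC+3).
Ulla in UTC: 07:15-12:40 (subtract 4h to convert from UTC+4).
Ximena in UTC: 06:00-11:10, 12:25-14:55 (subtract 5h to convert from UTC+5).
Ines ∩ Mei: 07:15-11:00, 15:15-15:25.
Ines ∩ Mei ∩ Ulla: 07:15-11:00.
Ines ∩ Mei ∩ Ulla ∩ Ximena: 07:15-11:00.
The longest is 07:15-11:00 at 225 minutes.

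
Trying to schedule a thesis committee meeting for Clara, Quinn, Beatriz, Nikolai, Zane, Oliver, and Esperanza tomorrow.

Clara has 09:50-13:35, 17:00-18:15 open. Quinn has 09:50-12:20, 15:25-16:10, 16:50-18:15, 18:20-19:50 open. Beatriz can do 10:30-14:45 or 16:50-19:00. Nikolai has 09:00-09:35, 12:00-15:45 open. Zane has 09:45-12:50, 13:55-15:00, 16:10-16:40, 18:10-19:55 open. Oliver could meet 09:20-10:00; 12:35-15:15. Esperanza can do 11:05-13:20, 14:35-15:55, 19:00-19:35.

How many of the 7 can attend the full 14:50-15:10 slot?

3

Nikolai, Oliver, and Esperanza can make the full 14:50-15:10 slot — that's 3.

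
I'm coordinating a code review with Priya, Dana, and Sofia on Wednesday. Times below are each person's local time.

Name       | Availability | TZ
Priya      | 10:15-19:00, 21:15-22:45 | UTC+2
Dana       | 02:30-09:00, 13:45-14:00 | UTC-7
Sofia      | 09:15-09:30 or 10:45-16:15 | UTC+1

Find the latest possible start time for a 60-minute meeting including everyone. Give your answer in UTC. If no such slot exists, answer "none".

14:15

Priya in UTC: 08:15-17:00, 19:15-20:45 (subtract 2h to convert from UTC+2).
Dana in UTC: 09:30-16:00, 20:45-21:00 (add 7h to convert from UTC-7).
Sofia in UTC: 08:15-08:30, 09:45-15:15 (subtract 1h to convert from UTC+1).
Priya ∩ Dana: 09:30-16:00.
Priya ∩ Dana ∩ Sofia: 09:45-15:15.
So the common availability across everyone is 09:45-15:15.
The last common window of at least 60 minutes is 09:45-15:15; a 60-minute meeting can start as late as 14:15 and still end by 15:15.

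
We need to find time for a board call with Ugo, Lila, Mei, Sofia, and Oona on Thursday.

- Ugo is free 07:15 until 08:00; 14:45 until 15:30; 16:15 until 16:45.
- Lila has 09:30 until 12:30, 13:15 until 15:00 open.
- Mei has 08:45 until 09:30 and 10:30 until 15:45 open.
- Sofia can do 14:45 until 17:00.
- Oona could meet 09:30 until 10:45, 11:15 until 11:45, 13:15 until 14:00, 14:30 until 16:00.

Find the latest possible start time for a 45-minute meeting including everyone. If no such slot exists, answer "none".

none

Ugo ∩ Lila: 14:45-15:00.
Ugo ∩ Lila ∩ Mei: 14:45-15:00.
Ugo ∩ Lila ∩ Mei ∩ Sofia: 14:45-15:00.
Ugo ∩ Lila ∩ Mei ∩ Sofia ∩ Oona: 14:45-15:00.
No common window is at least 45 minutes long.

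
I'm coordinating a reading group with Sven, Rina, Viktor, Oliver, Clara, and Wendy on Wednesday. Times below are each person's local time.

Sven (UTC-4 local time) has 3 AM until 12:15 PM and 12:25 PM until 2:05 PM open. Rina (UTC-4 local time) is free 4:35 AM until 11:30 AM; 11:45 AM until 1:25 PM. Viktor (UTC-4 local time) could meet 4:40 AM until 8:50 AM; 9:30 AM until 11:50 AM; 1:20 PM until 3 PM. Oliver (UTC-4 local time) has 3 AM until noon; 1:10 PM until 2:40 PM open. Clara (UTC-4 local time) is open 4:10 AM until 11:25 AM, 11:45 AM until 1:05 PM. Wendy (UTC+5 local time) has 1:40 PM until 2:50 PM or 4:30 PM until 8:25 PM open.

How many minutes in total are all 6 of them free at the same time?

265

Sven in UTC: 07:00-16:15, 16:25-18:05 (add 4h to convert from UTC-4).
Rina in UTC: 08:35-15:30, 15:45-17:25 (add 4h to convert from UTC-4).
Viktor in UTC: 08:40-12:50, 13:30-15:50, 17:20-19:00 (add 4h to convert from UTC-4).
Oliver in UTC: 07:00-16:00, 17:10-18:40 (add 4h to convert from UTC-4).
Clara in UTC: 08:10-15:25, 15:45-17:05 (add 4h to convert from UTC-4).
Wendy in UTC: 08:40-09:50, 11:30-15:25 (subtract 5h to convert from UTC+5).
Sven ∩ Rina: 08:35-15:30, 15:45-16:15, 16:25-17:25.
Sven ∩ Rina ∩ Viktor: 08:40-12:50, 13:30-15:30, 15:45-15:50, 17:20-17:25.
Sven ∩ Rina ∩ Viktor ∩ Oliver: 08:40-12:50, 13:30-15:30, 15:45-15:50, 17:20-17:25.
Sven ∩ Rina ∩ Viktor ∩ Oliver ∩ Clara: 08:40-12:50, 13:30-15:25, 15:45-15:50.
Sven ∩ Rina ∩ Viktor ∩ Oliver ∩ Clara ∩ Wendy: 08:40-09:50, 11:30-12:50, 13:30-15:25.
Summing the common windows: 70 + 80 + 115 = 265 minutes.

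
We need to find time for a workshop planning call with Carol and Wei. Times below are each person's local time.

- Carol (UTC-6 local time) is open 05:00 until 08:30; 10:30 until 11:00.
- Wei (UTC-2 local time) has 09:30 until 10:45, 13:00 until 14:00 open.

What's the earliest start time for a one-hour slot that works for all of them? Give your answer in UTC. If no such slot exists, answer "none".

Carol in UTC: 11:00-14:30, 16:30-17:00 (add 6h to convert from UTC-6).
Wei in UTC: 11:30-12:45, 15:00-16:00 (add 2h to convert from UTC-2).
Carol ∩ Wei: 11:30-12:45.
The first common window of at least 60 minutes is 11:30-12:45, so the earliest start is 11:30.

11:30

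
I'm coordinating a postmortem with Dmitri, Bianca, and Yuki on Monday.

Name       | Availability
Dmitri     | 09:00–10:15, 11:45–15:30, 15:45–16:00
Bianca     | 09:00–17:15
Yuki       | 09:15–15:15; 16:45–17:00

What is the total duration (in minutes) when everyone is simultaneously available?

270

Dmitri ∩ Bianca: 09:00-10:15, 11:45-15:30, 15:45-16:00.
Dmitri ∩ Bianca ∩ Yuki: 09:15-10:15, 11:45-15:15.
Summing the common windows: 60 + 210 = 270 minutes.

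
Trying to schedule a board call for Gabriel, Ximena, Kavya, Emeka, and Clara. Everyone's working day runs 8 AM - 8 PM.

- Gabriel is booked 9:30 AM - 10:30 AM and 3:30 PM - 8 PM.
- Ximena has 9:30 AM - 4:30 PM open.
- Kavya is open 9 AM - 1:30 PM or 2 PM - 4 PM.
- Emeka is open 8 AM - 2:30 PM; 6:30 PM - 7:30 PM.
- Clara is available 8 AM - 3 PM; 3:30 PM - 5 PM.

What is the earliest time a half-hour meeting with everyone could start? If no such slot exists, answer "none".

10:30

Gabriel free: 08:00-09:30, 10:30-15:30 (invert busy blocks within the working day).
Ximena free: 09:30-16:30.
Kavya free: 09:00-13:30, 14:00-16:00.
Emeka free: 08:00-14:30, 18:30-19:30.
Clara free: 08:00-15:00, 15:30-17:00.
Gabriel ∩ Ximena: 10:30-15:30.
Gabriel ∩ Ximena ∩ Kavya: 10:30-13:30, 14:00-15:30.
Gabriel ∩ Ximena ∩ Kavya ∩ Emeka: 10:30-13:30, 14:00-14:30.
Gabriel ∩ Ximena ∩ Kavya ∩ Emeka ∩ Clara: 10:30-13:30, 14:00-14:30.
So the common availability across everyone is 10:30-13:30, 14:00-14:30.
The first common window of at least 30 minutes is 10:30-13:30, so the earliest start is 10:30.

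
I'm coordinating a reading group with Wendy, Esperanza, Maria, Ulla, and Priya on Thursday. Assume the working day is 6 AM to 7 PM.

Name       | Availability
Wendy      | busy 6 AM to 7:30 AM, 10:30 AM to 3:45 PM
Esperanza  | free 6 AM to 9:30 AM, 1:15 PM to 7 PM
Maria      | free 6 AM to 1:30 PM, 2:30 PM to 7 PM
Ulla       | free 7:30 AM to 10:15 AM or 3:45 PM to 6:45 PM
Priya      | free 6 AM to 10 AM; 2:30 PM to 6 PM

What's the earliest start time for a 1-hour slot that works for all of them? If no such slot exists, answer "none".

07:30

Wendy free: 07:30-10:30, 15:45-19:00 (invert busy blocks within the working day).
Esperanza free: 06:00-09:30, 13:15-19:00.
Maria free: 06:00-13:30, 14:30-19:00.
Ulla free: 07:30-10:15, 15:45-18:45.
Priya free: 06:00-10:00, 14:30-18:00.
Wendy ∩ Esperanza: 07:30-09:30, 15:45-19:00.
Wendy ∩ Esperanza ∩ Maria: 07:30-09:30, 15:45-19:00.
Wendy ∩ Esperanza ∩ Maria ∩ Ulla: 07:30-09:30, 15:45-18:45.
Wendy ∩ Esperanza ∩ Maria ∩ Ulla ∩ Priya: 07:30-09:30, 15:45-18:00.
The first common window of at least 60 minutes is 07:30-09:30, so the earliest start is 07:30.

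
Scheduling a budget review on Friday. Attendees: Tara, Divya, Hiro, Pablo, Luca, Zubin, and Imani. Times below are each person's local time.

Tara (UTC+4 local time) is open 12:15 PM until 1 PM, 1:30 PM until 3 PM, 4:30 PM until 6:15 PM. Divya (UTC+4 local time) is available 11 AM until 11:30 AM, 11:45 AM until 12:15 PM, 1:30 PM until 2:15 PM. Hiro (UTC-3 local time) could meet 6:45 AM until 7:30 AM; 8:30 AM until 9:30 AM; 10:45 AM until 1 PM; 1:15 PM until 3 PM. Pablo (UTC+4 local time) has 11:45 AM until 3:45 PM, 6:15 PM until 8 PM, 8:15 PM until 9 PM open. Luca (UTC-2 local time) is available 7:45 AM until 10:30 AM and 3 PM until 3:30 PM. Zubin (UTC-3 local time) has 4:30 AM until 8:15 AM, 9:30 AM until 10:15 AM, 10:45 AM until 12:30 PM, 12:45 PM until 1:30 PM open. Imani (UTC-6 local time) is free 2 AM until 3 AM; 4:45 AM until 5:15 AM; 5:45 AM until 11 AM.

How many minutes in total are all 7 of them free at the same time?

Tara in UTC: 08:15-09:00, 09:30-11:00, 12:30-14:15 (subtract 4h to convert from UTC+4).
Divya in UTC: 07:00-07:30, 07:45-08:15, 09:30-10:15 (subtract 4h to convert from UTC+4).
Hiro in UTC: 09:45-10:30, 11:30-12:30, 13:45-16:00, 16:15-18:00 (add 3h to convert from UTC-3).
Pablo in UTC: 07:45-11:45, 14:15-16:00, 16:15-17:00 (subtract 4h to convert from UTC+4).
Luca in UTC: 09:45-12:30, 17:00-17:30 (add 2h to convert from UTC-2).
Zubin in UTC: 07:30-11:15, 12:30-13:15, 13:45-15:30, 15:45-16:30 (add 3h to convert from UTC-3).
Imani in UTC: 08:00-09:00, 10:45-11:15, 11:45-17:00 (add 6h to convert from UTC-6).
Tara ∩ Divya: 09:30-10:15.
Tara ∩ Divya ∩ Hiro: 09:45-10:15.
Tara ∩ Divya ∩ Hiro ∩ Pablo: 09:45-10:15.
Tara ∩ Divya ∩ Hiro ∩ Pablo ∩ Luca: 09:45-10:15.
Tara ∩ Divya ∩ Hiro ∩ Pablo ∩ Luca ∩ Zubin: 09:45-10:15.
Tara ∩ Divya ∩ Hiro ∩ Pablo ∩ Luca ∩ Zubin ∩ Imani: ∅.
There is no time when everyone is free.
There is no common window, so the total is 0 minutes.

0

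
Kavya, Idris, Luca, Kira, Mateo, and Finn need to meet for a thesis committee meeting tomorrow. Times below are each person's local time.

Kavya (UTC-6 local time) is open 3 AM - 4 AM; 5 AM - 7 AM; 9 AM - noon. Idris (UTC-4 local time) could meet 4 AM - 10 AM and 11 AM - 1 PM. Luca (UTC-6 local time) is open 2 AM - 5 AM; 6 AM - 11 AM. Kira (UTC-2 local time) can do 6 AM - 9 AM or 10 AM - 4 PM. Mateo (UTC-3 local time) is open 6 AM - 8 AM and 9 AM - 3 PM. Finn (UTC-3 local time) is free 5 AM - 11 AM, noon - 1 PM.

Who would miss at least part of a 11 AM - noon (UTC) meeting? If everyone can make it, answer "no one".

Kira, Luca, Mateo

Kavya in UTC: 09:00-10:00, 11:00-13:00, 15:00-18:00 (add 6h to convert from UTC-6).
Idris in UTC: 08:00-14:00, 15:00-17:00 (add 4h to convert from UTC-4).
Luca in UTC: 08:00-11:00, 12:00-17:00 (add 6h to convert from UTC-6).
Kira in UTC: 08:00-11:00, 12:00-18:00 (add 2h to convert from UTC-2).
Mateo in UTC: 09:00-11:00, 12:00-18:00 (add 3h to convert from UTC-3).
Finn in UTC: 08:00-14:00, 15:00-16:00 (add 3h to convert from UTC-3).
Kavya: free for 11:00-12:00. Idris: free for 11:00-12:00. Luca: not fully free for 11:00-12:00. Kira: not fully free for 11:00-12:00. Mateo: not fully free for 11:00-12:00. Finn: free for 11:00-12:00.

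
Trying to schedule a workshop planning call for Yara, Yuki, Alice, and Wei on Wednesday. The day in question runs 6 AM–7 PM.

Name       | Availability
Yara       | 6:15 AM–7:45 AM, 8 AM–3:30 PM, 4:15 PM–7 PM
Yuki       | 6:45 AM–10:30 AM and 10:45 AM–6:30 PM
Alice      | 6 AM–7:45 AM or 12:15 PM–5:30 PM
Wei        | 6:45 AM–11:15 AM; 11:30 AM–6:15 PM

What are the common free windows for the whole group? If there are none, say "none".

06:45-07:45, 12:15-15:30, 16:15-17:30

Yara ∩ Yuki: 06:45-07:45, 08:00-10:30, 10:45-15:30, 16:15-18:30.
Yara ∩ Yuki ∩ Alice: 06:45-07:45, 12:15-15:30, 16:15-17:30.
Yara ∩ Yuki ∩ Alice ∩ Wei: 06:45-07:45, 12:15-15:30, 16:15-17:30.
So the common availability across everyone is 06:45-07:45, 12:15-15:30, 16:15-17:30.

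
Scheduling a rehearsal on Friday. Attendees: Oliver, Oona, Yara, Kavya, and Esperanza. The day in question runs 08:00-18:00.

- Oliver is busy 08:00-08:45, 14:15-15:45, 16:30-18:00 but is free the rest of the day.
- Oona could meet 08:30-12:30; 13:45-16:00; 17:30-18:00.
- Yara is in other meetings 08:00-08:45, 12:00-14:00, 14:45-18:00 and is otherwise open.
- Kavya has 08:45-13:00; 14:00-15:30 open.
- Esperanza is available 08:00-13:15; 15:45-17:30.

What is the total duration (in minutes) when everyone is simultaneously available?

Oliver free: 08:45-14:15, 15:45-16:30 (invert busy blocks within the working day).
Oona free: 08:30-12:30, 13:45-16:00, 17:30-18:00.
Yara free: 08:45-12:00, 14:00-14:45 (invert busy blocks within the working day).
Kavya free: 08:45-13:00, 14:00-15:30.
Esperanza free: 08:00-13:15, 15:45-17:30.
Oliver ∩ Oona: 08:45-12:30, 13:45-14:15, 15:45-16:00.
Oliver ∩ Oona ∩ Yara: 08:45-12:00, 14:00-14:15.
Oliver ∩ Oona ∩ Yara ∩ Kavya: 08:45-12:00, 14:00-14:15.
Oliver ∩ Oona ∩ Yara ∩ Kavya ∩ Esperanza: 08:45-12:00.
That's a single block of 195 minutes.

195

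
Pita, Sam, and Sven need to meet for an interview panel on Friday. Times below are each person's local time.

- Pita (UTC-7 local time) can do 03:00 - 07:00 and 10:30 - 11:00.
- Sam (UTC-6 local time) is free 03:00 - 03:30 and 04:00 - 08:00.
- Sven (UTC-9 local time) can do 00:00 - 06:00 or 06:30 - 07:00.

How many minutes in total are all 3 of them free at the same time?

Pita in UTC: 10:00-14:00, 17:30-18:00 (add 7h to convert from UTC-7).
Sam in UTC: 09:00-09:30, 10:00-14:00 (add 6h to convert from UTC-6).
Sven in UTC: 09:00-15:00, 15:30-16:00 (add 9h to convert from UTC-9).
Pita ∩ Sam: 10:00-14:00.
Pita ∩ Sam ∩ Sven: 10:00-14:00.
Those are the intersection windows.
That's a single block of 240 minutes.

240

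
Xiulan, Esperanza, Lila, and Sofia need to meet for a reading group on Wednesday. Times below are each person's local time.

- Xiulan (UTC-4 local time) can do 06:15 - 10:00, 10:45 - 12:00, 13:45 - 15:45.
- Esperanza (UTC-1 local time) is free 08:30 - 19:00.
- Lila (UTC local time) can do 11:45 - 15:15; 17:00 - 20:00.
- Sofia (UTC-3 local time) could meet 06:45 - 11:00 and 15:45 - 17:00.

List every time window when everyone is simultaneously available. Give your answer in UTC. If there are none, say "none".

11:45-14:00, 18:45-19:45

Xiulan in UTC: 10:15-14:00, 14:45-16:00, 17:45-19:45 (add 4h to convert from UTC-4).
Esperanza in UTC: 09:30-20:00 (add 1h to convert from UTC-1).
Lila in UTC: 11:45-15:15, 17:00-20:00.
Sofia in UTC: 09:45-14:00, 18:45-20:00 (add 3h to convert from UTC-3).
Xiulan ∩ Esperanza: 10:15-14:00, 14:45-16:00, 17:45-19:45.
Xiulan ∩ Esperanza ∩ Lila: 11:45-14:00, 14:45-15:15, 17:45-19:45.
Xiulan ∩ Esperanza ∩ Lila ∩ Sofia: 11:45-14:00, 18:45-19:45.
Those are the intersection windows.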